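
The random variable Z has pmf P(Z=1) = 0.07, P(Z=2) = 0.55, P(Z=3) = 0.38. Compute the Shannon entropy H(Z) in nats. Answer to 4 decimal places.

H(Z) = −Σ p·ln p.
  −(0.07)·ln(0.07) = 0.18615
  −(0.55)·ln(0.55) = 0.32881
  −(0.38)·ln(0.38) = 0.36768
Sum: 0.18615 + 0.32881 + 0.36768 = 0.8826 nats.

0.8826 nats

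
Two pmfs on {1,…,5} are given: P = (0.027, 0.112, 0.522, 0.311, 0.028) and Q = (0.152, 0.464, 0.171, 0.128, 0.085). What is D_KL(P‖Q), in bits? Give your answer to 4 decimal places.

0.8969 bits

D(P‖Q) = Σ p·log₂(p/q).
  0.027·log₂(0.027/0.152) = -0.06731
  0.112·log₂(0.112/0.464) = -0.22967
  0.522·log₂(0.522/0.171) = 0.84045
  0.311·log₂(0.311/0.128) = 0.39832
  0.028·log₂(0.028/0.085) = -0.04486
D(P‖Q) = 0.8969 bits.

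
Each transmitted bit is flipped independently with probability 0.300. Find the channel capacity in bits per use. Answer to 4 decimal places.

Binary symmetric channel: C = 1 − h₂(ε) where h₂ is the binary entropy function.
h₂(0.300) = −0.300·log₂0.300 − 0.700·log₂0.700 = 0.8813.
C = 1 − 0.8813 = 0.1187 bits per channel use.

0.1187 bits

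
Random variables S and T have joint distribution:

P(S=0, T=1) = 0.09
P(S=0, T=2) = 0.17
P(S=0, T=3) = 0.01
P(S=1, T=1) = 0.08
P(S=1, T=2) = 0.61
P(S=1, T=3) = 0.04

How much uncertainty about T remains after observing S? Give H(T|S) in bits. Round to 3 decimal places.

Marginals: p(S) = (0.2700, 0.7300), p(T) = (0.1700, 0.7800, 0.0500).
H(T|S) = Σ p(S) · H(T|S=·).
  S=0: p=0.2700, H(T|S=0) = 1.1247
  S=1: p=0.7300, H(T|S=1) = 0.7956
Weighted sum = 0.884 bits.

0.884 bits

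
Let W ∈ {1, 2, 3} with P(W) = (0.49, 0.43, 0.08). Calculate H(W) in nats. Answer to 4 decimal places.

0.9145 nats

H(W) = −Σ p·ln p.
  −(0.49)·ln(0.49) = 0.34954
  −(0.43)·ln(0.43) = 0.36291
  −(0.08)·ln(0.08) = 0.20206
Sum: 0.34954 + 0.36291 + 0.20206 = 0.9145 nats.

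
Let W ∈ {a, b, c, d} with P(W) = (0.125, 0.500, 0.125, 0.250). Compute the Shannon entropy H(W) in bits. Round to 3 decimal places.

H(W) = −Σ p·log₂ p.
  −(0.125)·log₂(0.125) = 0.3750
  −(0.500)·log₂(0.500) = 0.5000
  −(0.125)·log₂(0.125) = 0.3750
  −(0.250)·log₂(0.250) = 0.5000
Sum: 0.3750 + 0.5000 + 0.3750 + 0.5000 = 1.750 bits.

1.750 bits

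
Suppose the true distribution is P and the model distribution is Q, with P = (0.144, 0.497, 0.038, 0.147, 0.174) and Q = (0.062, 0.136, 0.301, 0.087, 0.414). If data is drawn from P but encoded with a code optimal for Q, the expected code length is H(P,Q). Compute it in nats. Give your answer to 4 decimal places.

1.9500 nats

H(P,Q) = −Σ p·ln q.
  −0.144·ln(0.062) = 0.40041
  −0.497·ln(0.136) = 0.99156
  −0.038·ln(0.301) = 0.04562
  −0.147·ln(0.087) = 0.35895
  −0.174·ln(0.414) = 0.15345
H(P,Q) = 1.9500 nats.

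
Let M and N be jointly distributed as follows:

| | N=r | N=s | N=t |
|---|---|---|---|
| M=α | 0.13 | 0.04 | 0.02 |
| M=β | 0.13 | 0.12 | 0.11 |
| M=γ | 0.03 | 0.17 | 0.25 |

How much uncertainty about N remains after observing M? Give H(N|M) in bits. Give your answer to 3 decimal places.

Marginals: p(M) = (0.1900, 0.3600, 0.4500), p(N) = (0.2900, 0.3300, 0.3800).
H(N|M) = Σ p(M) · H(N|M=·).
  M=α: p=0.1900, H(N|M=α) = 1.1897
  M=β: p=0.3600, H(N|M=β) = 1.5816
  M=γ: p=0.4500, H(N|M=γ) = 1.2621
Weighted sum = 1.363 bits.

1.363 bits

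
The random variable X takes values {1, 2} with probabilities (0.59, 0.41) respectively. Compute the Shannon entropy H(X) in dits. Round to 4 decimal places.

H(X) = −Σ p·log₁₀ p.
  −(0.59)·log₁₀(0.59) = 0.13520
  −(0.41)·log₁₀(0.41) = 0.15876
Sum: 0.13520 + 0.15876 = 0.2940 dits.

0.2940 dits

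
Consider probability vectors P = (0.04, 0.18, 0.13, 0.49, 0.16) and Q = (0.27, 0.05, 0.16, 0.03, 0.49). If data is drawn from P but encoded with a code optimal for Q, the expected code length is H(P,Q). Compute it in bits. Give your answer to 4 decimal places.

H(P,Q) = −Σ p·log₂ q.
  −0.04·log₂(0.27) = 0.07556
  −0.18·log₂(0.05) = 0.77795
  −0.13·log₂(0.16) = 0.34370
  −0.49·log₂(0.03) = 2.47886
  −0.16·log₂(0.49) = 0.16466
H(P,Q) = 3.8407 bits.

3.8407 bits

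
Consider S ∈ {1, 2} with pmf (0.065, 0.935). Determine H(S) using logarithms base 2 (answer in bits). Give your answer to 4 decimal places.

H(S) = −Σ p·log₂ p.
  −(0.065)·log₂(0.065) = 0.25632
  −(0.935)·log₂(0.935) = 0.09066
Sum: 0.25632 + 0.09066 = 0.3470 bits.

0.3470 bits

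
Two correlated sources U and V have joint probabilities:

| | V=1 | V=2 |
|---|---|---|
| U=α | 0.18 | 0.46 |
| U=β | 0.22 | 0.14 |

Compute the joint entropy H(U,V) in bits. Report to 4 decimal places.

1.8383 bits

H(U,V) = −Σ p(x,y)·log₂ p(x,y) over all 4 cells.
  cell (α,1): −0.18·log₂0.18 = 0.44531
  cell (α,2): −0.46·log₂0.46 = 0.51534
  cell (β,1): −0.22·log₂0.22 = 0.48057
  cell (β,2): −0.14·log₂0.14 = 0.39711
Sum = 1.8383 bits.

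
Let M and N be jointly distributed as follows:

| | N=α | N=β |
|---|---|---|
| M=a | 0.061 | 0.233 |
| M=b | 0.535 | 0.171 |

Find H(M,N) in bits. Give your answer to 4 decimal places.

1.6543 bits

H(M,N) = −Σ p(x,y)·log₂ p(x,y) over all 4 cells.
  cell (a,α): −0.061·log₂0.061 = 0.24614
  cell (a,β): −0.233·log₂0.233 = 0.48967
  cell (b,α): −0.535·log₂0.535 = 0.48278
  cell (b,β): −0.171·log₂0.171 = 0.43570
Sum = 1.6543 bits.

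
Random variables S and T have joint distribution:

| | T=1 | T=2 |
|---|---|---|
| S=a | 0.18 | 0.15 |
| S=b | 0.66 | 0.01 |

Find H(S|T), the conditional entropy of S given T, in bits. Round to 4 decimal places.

0.6836 bits

Chain rule: H(S|T) = H(S,T) − H(T).
Marginals: p(S) = (0.3300, 0.6700), p(T) = (0.8400, 0.1600).
H(S,T) = 1.3179 bits; H(T) = 0.6343 bits.
H(S|T) = 1.3179 − 0.6343 = 0.6836 bits.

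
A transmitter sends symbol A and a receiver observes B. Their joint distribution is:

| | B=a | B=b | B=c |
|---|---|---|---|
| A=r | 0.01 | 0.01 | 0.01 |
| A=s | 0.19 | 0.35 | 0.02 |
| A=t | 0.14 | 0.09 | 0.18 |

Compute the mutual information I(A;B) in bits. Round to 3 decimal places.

Marginals: p(A) = (0.0300, 0.5600, 0.4100), p(B) = (0.3400, 0.4500, 0.2100).
I(A;B) = Σ p(x,y)·log₂[p(x,y)/(p(x)p(y))].
  (r,a): 0.01·log₂(0.9804) = -0.0003
  (r,b): 0.01·log₂(0.7407) = -0.0043
  (r,c): 0.01·log₂(1.5873) = 0.0067
  (s,a): 0.19·log₂(0.9979) = -0.0006
  (s,b): 0.35·log₂(1.3889) = 0.1659
  (s,c): 0.02·log₂(0.1701) = -0.0511
  (t,a): 0.14·log₂(1.0043) = 0.0009
  (t,b): 0.09·log₂(0.4878) = -0.0932
  (t,c): 0.18·log₂(2.0906) = 0.1915
Sum = 0.215 bits.

0.215 bits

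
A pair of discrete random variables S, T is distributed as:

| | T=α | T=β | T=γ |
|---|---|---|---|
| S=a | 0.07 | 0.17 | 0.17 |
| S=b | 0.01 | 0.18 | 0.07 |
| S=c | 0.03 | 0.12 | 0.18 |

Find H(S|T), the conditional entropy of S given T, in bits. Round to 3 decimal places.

1.494 bits

Chain rule: H(S|T) = H(S,T) − H(T).
Marginals: p(S) = (0.4100, 0.2600, 0.3300), p(T) = (0.1100, 0.4700, 0.4200).
H(S,T) = 2.8822 bits; H(T) = 1.3879 bits.
H(S|T) = 2.8822 − 1.3879 = 1.494 bits.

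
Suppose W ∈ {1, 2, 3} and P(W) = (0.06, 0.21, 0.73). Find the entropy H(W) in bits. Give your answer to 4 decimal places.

1.0478 bits

H(W) = −Σ p·log₂ p.
  −(0.06)·log₂(0.06) = 0.24353
  −(0.21)·log₂(0.21) = 0.47282
  −(0.73)·log₂(0.73) = 0.33144
Sum: 0.24353 + 0.47282 + 0.33144 = 1.0478 bits.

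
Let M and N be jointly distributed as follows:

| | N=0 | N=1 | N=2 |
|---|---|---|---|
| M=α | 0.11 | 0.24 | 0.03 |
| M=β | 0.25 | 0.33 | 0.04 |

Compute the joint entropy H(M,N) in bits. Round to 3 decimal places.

H(M,N) = −Σ p(x,y)·log₂ p(x,y) over all 6 cells.
  cell (α,0): −0.11·log₂0.11 = 0.3503
  cell (α,1): −0.24·log₂0.24 = 0.4941
  cell (α,2): −0.03·log₂0.03 = 0.1518
  cell (β,0): −0.25·log₂0.25 = 0.5000
  cell (β,1): −0.33·log₂0.33 = 0.5278
  cell (β,2): −0.04·log₂0.04 = 0.1858
Sum = 2.210 bits.

2.210 bits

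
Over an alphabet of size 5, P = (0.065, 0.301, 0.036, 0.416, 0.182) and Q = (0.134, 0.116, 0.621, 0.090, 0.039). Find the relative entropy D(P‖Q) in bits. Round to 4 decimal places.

1.5216 bits

D(P‖Q) = Σ p·log₂(p/q).
  0.065·log₂(0.065/0.134) = -0.06784
  0.301·log₂(0.301/0.116) = 0.41407
  0.036·log₂(0.036/0.621) = -0.14791
  0.416·log₂(0.416/0.090) = 0.91877
  0.182·log₂(0.182/0.039) = 0.40448
D(P‖Q) = 1.5216 bits.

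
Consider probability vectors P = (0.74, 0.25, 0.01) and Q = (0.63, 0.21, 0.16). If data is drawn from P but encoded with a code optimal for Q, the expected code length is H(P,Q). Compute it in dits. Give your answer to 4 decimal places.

H(P,Q) = −Σ p·log₁₀ q.
  −0.74·log₁₀(0.63) = 0.14849
  −0.25·log₁₀(0.21) = 0.16945
  −0.01·log₁₀(0.16) = 0.00796
H(P,Q) = 0.3259 dits.

0.3259 dits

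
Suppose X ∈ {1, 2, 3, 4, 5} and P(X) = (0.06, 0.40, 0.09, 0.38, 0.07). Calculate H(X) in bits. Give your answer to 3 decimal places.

1.884 bits

H(X) = −Σ p·log₂ p.
  −(0.06)·log₂(0.06) = 0.2435
  −(0.40)·log₂(0.40) = 0.5288
  −(0.09)·log₂(0.09) = 0.3127
  −(0.38)·log₂(0.38) = 0.5305
  −(0.07)·log₂(0.07) = 0.2686
Sum: 0.2435 + 0.5288 + 0.3127 + 0.5305 + 0.2686 = 1.884 bits.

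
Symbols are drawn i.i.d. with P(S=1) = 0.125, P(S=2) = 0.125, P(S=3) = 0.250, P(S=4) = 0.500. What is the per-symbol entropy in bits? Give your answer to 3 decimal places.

1.750 bits

H(S) = −Σ p·log₂ p.
  −(0.125)·log₂(0.125) = 0.3750
  −(0.125)·log₂(0.125) = 0.3750
  −(0.250)·log₂(0.250) = 0.5000
  −(0.500)·log₂(0.500) = 0.5000
Sum: 0.3750 + 0.3750 + 0.5000 + 0.5000 = 1.750 bits.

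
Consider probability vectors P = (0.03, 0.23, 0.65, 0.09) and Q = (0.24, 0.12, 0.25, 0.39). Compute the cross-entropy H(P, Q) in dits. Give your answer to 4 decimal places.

H(P,Q) = −Σ p·log₁₀ q.
  −0.03·log₁₀(0.24) = 0.01859
  −0.23·log₁₀(0.12) = 0.21179
  −0.65·log₁₀(0.25) = 0.39134
  −0.09·log₁₀(0.39) = 0.03680
H(P,Q) = 0.6585 dits.

0.6585 dits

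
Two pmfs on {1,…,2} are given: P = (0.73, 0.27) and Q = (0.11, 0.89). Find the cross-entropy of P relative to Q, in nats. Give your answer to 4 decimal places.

H(P,Q) = −Σ p·ln q.
  −0.73·ln(0.11) = 1.61131
  −0.27·ln(0.89) = 0.03146
H(P,Q) = 1.6428 nats.

1.6428 nats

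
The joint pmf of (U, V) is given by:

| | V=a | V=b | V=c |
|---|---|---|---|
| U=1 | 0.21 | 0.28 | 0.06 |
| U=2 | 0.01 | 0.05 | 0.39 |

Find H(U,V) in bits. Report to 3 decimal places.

2.043 bits

H(U,V) = −Σ p(x,y)·log₂ p(x,y) over all 6 cells.
  cell (1,a): −0.21·log₂0.21 = 0.4728
  cell (1,b): −0.28·log₂0.28 = 0.5142
  cell (1,c): −0.06·log₂0.06 = 0.2435
  cell (2,a): −0.01·log₂0.01 = 0.0664
  cell (2,b): −0.05·log₂0.05 = 0.2161
  cell (2,c): −0.39·log₂0.39 = 0.5298
Sum = 2.043 bits.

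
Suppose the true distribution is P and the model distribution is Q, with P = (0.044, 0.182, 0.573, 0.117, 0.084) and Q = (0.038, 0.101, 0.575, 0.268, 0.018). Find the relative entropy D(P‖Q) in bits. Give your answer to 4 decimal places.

0.2078 bits

D(P‖Q) = Σ p·log₂(p/q).
  0.044·log₂(0.044/0.038) = 0.00931
  0.182·log₂(0.182/0.101) = 0.15462
  0.573·log₂(0.573/0.575) = -0.00288
  0.117·log₂(0.117/0.268) = -0.13990
  0.084·log₂(0.084/0.018) = 0.18668
D(P‖Q) = 0.2078 bits.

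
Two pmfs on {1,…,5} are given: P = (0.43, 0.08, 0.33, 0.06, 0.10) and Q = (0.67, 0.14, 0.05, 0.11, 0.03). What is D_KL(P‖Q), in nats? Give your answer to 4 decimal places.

D(P‖Q) = Σ p·ln(p/q).
  0.43·ln(0.43/0.67) = -0.19070
  0.08·ln(0.08/0.14) = -0.04477
  0.33·ln(0.33/0.05) = 0.62273
  0.06·ln(0.06/0.11) = -0.03637
  0.10·ln(0.10/0.03) = 0.12040
D(P‖Q) = 0.4713 nats.

0.4713 nats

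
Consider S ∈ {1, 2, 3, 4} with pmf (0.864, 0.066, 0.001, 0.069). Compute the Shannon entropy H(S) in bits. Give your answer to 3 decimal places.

0.717 bits

H(S) = −Σ p·log₂ p.
  −(0.864)·log₂(0.864) = 0.1822
  −(0.066)·log₂(0.066) = 0.2588
  −(0.001)·log₂(0.001) = 0.0100
  −(0.069)·log₂(0.069) = 0.2662
Sum: 0.1822 + 0.2588 + 0.0100 + 0.2662 = 0.717 bits.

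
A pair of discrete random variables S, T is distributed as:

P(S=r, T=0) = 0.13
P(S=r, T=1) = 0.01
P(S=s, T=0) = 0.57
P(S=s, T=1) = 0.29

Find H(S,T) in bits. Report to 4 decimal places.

1.4292 bits

H(S,T) = −Σ p(x,y)·log₂ p(x,y) over all 4 cells.
  cell (r,0): −0.13·log₂0.13 = 0.38264
  cell (r,1): −0.01·log₂0.01 = 0.06644
  cell (s,0): −0.57·log₂0.57 = 0.46225
  cell (s,1): −0.29·log₂0.29 = 0.51790
Sum = 1.4292 bits.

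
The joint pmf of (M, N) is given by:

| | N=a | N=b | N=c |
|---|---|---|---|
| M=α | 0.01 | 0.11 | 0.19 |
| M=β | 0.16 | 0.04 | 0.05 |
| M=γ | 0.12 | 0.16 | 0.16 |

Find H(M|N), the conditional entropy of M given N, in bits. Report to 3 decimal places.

1.339 bits

Marginals: p(M) = (0.3100, 0.2500, 0.4400), p(N) = (0.2900, 0.3100, 0.4000).
H(M|N) = Σ p(N) · H(M|N=·).
  N=a: p=0.2900, H(M|N=a) = 1.1677
  N=b: p=0.3100, H(M|N=b) = 1.4041
  N=c: p=0.4000, H(M|N=c) = 1.4139
Weighted sum = 1.339 bits.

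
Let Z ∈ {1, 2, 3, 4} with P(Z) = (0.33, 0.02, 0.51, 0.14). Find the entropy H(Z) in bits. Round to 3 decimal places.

H(Z) = −Σ p·log₂ p.
  −(0.33)·log₂(0.33) = 0.5278
  −(0.02)·log₂(0.02) = 0.1129
  −(0.51)·log₂(0.51) = 0.4954
  −(0.14)·log₂(0.14) = 0.3971
Sum: 0.5278 + 0.1129 + 0.4954 + 0.3971 = 1.533 bits.

1.533 bits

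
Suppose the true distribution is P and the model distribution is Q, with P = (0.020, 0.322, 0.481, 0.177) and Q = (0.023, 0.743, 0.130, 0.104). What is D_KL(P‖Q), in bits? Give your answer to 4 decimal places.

D(P‖Q) = Σ p·log₂(p/q).
  0.020·log₂(0.020/0.023) = -0.00403
  0.322·log₂(0.322/0.743) = -0.38843
  0.481·log₂(0.481/0.130) = 0.90790
  0.177·log₂(0.177/0.104) = 0.13579
D(P‖Q) = 0.6512 bits.

0.6512 bits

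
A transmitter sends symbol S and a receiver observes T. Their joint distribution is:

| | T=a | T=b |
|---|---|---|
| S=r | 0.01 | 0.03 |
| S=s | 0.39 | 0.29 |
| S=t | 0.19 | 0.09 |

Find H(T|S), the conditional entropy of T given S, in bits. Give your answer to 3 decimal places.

Marginals: p(S) = (0.0400, 0.6800, 0.2800), p(T) = (0.5900, 0.4100).
H(T|S) = Σ p(S) · H(T|S=·).
  S=r: p=0.0400, H(T|S=r) = 0.8113
  S=s: p=0.6800, H(T|S=s) = 0.9843
  S=t: p=0.2800, H(T|S=t) = 0.9059
Weighted sum = 0.955 bits.

0.955 bits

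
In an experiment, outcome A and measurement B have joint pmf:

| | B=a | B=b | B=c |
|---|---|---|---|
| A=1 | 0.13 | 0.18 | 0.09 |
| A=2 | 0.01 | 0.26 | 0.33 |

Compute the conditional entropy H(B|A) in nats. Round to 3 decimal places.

Marginals: p(A) = (0.4000, 0.6000), p(B) = (0.1400, 0.4400, 0.4200).
H(B|A) = Σ p(A) · H(B|A=·).
  A=1: p=0.4000, H(B|A=1) = 1.0602
  A=2: p=0.6000, H(B|A=2) = 0.7594
Weighted sum = 0.880 nats.

0.880 nats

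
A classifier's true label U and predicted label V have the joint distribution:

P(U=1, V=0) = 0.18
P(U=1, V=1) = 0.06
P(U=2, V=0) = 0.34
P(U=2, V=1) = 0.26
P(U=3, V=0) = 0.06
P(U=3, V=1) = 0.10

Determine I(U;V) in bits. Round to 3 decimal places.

Marginals: p(U) = (0.2400, 0.6000, 0.1600), p(V) = (0.5800, 0.4200).
I(U;V) = H(U) + H(V) − H(U,V).
H(U) = 1.3593, H(V) = 0.9815, H(U,V) = 2.2990.
I(U;V) = 1.3593 + 0.9815 − 2.2990 = 0.042 bits.

0.042 bits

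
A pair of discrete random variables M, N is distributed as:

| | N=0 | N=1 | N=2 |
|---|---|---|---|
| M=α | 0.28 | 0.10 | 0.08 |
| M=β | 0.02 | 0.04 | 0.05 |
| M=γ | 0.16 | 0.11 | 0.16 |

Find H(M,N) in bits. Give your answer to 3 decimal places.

2.849 bits

H(M,N) = −Σ p(x,y)·log₂ p(x,y) over all 9 cells.
  cell (α,0): −0.28·log₂0.28 = 0.5142
  cell (α,1): −0.10·log₂0.10 = 0.3322
  cell (α,2): −0.08·log₂0.08 = 0.2915
  cell (β,0): −0.02·log₂0.02 = 0.1129
  cell (β,1): −0.04·log₂0.04 = 0.1858
  cell (β,2): −0.05·log₂0.05 = 0.2161
  cell (γ,0): −0.16·log₂0.16 = 0.4230
  cell (γ,1): −0.11·log₂0.11 = 0.3503
  cell (γ,2): −0.16·log₂0.16 = 0.4230
Sum = 2.849 bits.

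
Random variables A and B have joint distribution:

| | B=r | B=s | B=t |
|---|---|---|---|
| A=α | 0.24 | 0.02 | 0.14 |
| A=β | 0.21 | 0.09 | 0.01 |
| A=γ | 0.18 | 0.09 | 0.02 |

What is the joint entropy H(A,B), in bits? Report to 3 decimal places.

2.727 bits

H(A,B) = −Σ p(x,y)·log₂ p(x,y) over all 9 cells.
  cell (α,r): −0.24·log₂0.24 = 0.4941
  cell (α,s): −0.02·log₂0.02 = 0.1129
  cell (α,t): −0.14·log₂0.14 = 0.3971
  cell (β,r): −0.21·log₂0.21 = 0.4728
  cell (β,s): −0.09·log₂0.09 = 0.3127
  cell (β,t): −0.01·log₂0.01 = 0.0664
  cell (γ,r): −0.18·log₂0.18 = 0.4453
  cell (γ,s): −0.09·log₂0.09 = 0.3127
  cell (γ,t): −0.02·log₂0.02 = 0.1129
Sum = 2.727 bits.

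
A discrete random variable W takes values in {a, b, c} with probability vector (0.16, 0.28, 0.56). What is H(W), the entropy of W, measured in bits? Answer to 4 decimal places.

H(W) = −Σ p·log₂ p.
  −(0.16)·log₂(0.16) = 0.42302
  −(0.28)·log₂(0.28) = 0.51422
  −(0.56)·log₂(0.56) = 0.46844
Sum: 0.42302 + 0.51422 + 0.46844 = 1.4057 bits.

1.4057 bits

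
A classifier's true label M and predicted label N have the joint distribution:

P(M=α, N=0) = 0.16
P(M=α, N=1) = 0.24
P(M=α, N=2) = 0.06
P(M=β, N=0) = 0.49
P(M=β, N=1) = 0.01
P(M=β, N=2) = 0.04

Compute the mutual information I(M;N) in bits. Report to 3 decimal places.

0.314 bits

Marginals: p(M) = (0.4600, 0.5400), p(N) = (0.6500, 0.2500, 0.1000).
I(M;N) = Σ p(x,y)·log₂[p(x,y)/(p(x)p(y))].
  (α,0): 0.16·log₂(0.5351) = -0.1443
  (α,1): 0.24·log₂(2.0870) = 0.2547
  (α,2): 0.06·log₂(1.3043) = 0.0230
  (β,0): 0.49·log₂(1.3960) = 0.2358
  (β,1): 0.01·log₂(0.0741) = -0.0375
  (β,2): 0.04·log₂(0.7407) = -0.0173
Sum = 0.314 bits.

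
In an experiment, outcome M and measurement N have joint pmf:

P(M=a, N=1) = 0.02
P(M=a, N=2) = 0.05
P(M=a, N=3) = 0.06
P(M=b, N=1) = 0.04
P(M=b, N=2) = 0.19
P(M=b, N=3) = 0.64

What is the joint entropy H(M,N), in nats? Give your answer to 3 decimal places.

H(M,N) = −Σ p(x,y)·ln p(x,y) over all 6 cells.
  cell (a,1): −0.02·ln0.02 = 0.0782
  cell (a,2): −0.05·ln0.05 = 0.1498
  cell (a,3): −0.06·ln0.06 = 0.1688
  cell (b,1): −0.04·ln0.04 = 0.1288
  cell (b,2): −0.19·ln0.19 = 0.3155
  cell (b,3): −0.64·ln0.64 = 0.2856
Sum = 1.127 nats.

1.127 nats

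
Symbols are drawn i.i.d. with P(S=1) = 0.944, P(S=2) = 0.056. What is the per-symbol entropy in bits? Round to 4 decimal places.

0.3114 bits

H(S) = −Σ p·log₂ p.
  −(0.944)·log₂(0.944) = 0.07849
  −(0.056)·log₂(0.056) = 0.23287
Sum: 0.07849 + 0.23287 = 0.3114 bits.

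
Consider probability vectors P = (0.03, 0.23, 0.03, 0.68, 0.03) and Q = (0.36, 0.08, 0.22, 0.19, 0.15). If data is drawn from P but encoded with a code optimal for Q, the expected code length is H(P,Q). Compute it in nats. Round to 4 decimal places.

1.8432 nats

H(P,Q) = −Σ p·ln q.
  −0.03·ln(0.36) = 0.03065
  −0.23·ln(0.08) = 0.58092
  −0.03·ln(0.22) = 0.04542
  −0.68·ln(0.19) = 1.12930
  −0.03·ln(0.15) = 0.05691
H(P,Q) = 1.8432 nats.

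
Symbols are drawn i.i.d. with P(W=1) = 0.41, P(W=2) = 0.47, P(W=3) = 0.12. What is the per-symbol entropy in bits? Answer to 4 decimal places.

1.4064 bits

H(W) = −Σ p·log₂ p.
  −(0.41)·log₂(0.41) = 0.52738
  −(0.47)·log₂(0.47) = 0.51196
  −(0.12)·log₂(0.12) = 0.36707
Sum: 0.52738 + 0.51196 + 0.36707 = 1.4064 bits.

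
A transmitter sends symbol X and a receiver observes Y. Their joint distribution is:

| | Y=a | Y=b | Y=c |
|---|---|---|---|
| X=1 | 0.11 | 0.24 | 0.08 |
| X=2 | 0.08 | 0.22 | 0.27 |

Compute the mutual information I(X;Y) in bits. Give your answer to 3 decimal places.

0.068 bits

Marginals: p(X) = (0.4300, 0.5700), p(Y) = (0.1900, 0.4600, 0.3500).
I(X;Y) = H(X) + H(Y) − H(X,Y).
H(X) = 0.9858, H(Y) = 1.5007, H(X,Y) = 2.4180.
I(X;Y) = 0.9858 + 1.5007 − 2.4180 = 0.068 bits.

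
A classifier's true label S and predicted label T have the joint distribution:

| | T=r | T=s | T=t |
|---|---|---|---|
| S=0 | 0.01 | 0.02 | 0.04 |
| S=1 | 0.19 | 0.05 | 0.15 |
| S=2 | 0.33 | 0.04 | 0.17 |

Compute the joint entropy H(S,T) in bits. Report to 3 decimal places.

2.595 bits

H(S,T) = −Σ p(x,y)·log₂ p(x,y) over all 9 cells.
  cell (0,r): −0.01·log₂0.01 = 0.0664
  cell (0,s): −0.02·log₂0.02 = 0.1129
  cell (0,t): −0.04·log₂0.04 = 0.1858
  cell (1,r): −0.19·log₂0.19 = 0.4552
  cell (1,s): −0.05·log₂0.05 = 0.2161
  cell (1,t): −0.15·log₂0.15 = 0.4105
  cell (2,r): −0.33·log₂0.33 = 0.5278
  cell (2,s): −0.04·log₂0.04 = 0.1858
  cell (2,t): −0.17·log₂0.17 = 0.4346
Sum = 2.595 bits.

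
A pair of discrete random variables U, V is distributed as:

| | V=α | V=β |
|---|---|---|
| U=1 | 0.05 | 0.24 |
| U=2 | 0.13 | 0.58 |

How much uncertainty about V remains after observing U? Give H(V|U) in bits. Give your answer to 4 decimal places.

0.6800 bits

Chain rule: H(V|U) = H(U,V) − H(U).
Marginals: p(U) = (0.2900, 0.7100), p(V) = (0.1800, 0.8200).
H(U,V) = 1.5487 bits; H(U) = 0.8687 bits.
H(V|U) = 1.5487 − 0.8687 = 0.6800 bits.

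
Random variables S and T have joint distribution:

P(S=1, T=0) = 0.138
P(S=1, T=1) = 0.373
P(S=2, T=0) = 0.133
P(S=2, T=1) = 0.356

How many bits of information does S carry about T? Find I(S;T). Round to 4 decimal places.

0.0000 bits

Marginals: p(S) = (0.5110, 0.4890), p(T) = (0.2710, 0.7290).
I(S;T) = Σ p(x,y)·log₂[p(x,y)/(p(x)p(y))].
  (1,0): 0.138·log₂(0.9965) = -0.00069
  (1,1): 0.373·log₂(1.0013) = 0.00069
  (2,0): 0.133·log₂(1.0036) = 0.00070
  (2,1): 0.356·log₂(0.9987) = -0.00069
Sum = 0.0000 bits.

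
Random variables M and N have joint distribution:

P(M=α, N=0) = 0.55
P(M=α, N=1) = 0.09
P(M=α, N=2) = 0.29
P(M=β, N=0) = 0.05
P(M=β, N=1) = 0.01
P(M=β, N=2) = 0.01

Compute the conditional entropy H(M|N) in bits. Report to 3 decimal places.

0.358 bits

Chain rule: H(M|N) = H(M,N) − H(N).
Marginals: p(M) = (0.9300, 0.0700), p(N) = (0.6000, 0.1000, 0.3000).
H(M,N) = 1.6539 bits; H(N) = 1.2955 bits.
H(M|N) = 1.6539 − 1.2955 = 0.358 bits.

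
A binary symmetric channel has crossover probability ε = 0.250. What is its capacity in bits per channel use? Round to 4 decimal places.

0.1887 bits

Binary symmetric channel: C = 1 − h₂(ε) where h₂ is the binary entropy function.
h₂(0.250) = −0.250·log₂0.250 − 0.750·log₂0.750 = 0.8113.
C = 1 − 0.8113 = 0.1887 bits per channel use.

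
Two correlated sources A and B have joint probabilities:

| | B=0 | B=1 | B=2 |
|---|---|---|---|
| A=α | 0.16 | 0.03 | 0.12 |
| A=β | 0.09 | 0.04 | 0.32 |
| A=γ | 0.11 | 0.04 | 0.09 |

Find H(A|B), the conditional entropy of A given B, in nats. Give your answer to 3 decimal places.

1.004 nats

Chain rule: H(A|B) = H(A,B) − H(B).
Marginals: p(A) = (0.3100, 0.4500, 0.2400), p(B) = (0.3600, 0.1100, 0.5300).
H(A,B) = 1.9512 nats; H(B) = 0.9471 nats.
H(A|B) = 1.9512 − 0.9471 = 1.004 nats.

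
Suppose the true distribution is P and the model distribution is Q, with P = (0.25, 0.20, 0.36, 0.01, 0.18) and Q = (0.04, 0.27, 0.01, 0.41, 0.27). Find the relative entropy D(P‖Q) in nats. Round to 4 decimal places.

D(P‖Q) = Σ p·ln(p/q).
  0.25·ln(0.25/0.04) = 0.45815
  0.20·ln(0.20/0.27) = -0.06002
  0.36·ln(0.36/0.01) = 1.29007
  0.01·ln(0.01/0.41) = -0.03714
  0.18·ln(0.18/0.27) = -0.07298
D(P‖Q) = 1.5781 nats.

1.5781 nats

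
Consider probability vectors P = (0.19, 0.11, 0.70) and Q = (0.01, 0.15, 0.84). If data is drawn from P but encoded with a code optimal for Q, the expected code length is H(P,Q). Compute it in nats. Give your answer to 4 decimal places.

H(P,Q) = −Σ p·ln q.
  −0.19·ln(0.01) = 0.87498
  −0.11·ln(0.15) = 0.20868
  −0.70·ln(0.84) = 0.12205
H(P,Q) = 1.2057 nats.

1.2057 nats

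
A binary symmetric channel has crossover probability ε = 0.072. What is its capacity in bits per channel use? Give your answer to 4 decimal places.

0.6267 bits

Binary symmetric channel: C = 1 − h₂(ε) where h₂ is the binary entropy function.
h₂(0.072) = −0.072·log₂0.072 − 0.928·log₂0.928 = 0.3733.
C = 1 − 0.3733 = 0.6267 bits per channel use.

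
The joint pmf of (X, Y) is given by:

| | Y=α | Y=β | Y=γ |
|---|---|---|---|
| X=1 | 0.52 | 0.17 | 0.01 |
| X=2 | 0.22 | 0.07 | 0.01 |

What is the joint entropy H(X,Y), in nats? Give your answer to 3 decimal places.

1.253 nats

H(X,Y) = −Σ p(x,y)·ln p(x,y) over all 6 cells.
  cell (1,α): −0.52·ln0.52 = 0.3400
  cell (1,β): −0.17·ln0.17 = 0.3012
  cell (1,γ): −0.01·ln0.01 = 0.0461
  cell (2,α): −0.22·ln0.22 = 0.3331
  cell (2,β): −0.07·ln0.07 = 0.1861
  cell (2,γ): −0.01·ln0.01 = 0.0461
Sum = 1.253 nats.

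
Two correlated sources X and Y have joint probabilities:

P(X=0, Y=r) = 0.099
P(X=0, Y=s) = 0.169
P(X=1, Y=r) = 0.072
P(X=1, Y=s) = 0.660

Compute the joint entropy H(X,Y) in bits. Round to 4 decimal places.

H(X,Y) = −Σ p(x,y)·log₂ p(x,y) over all 4 cells.
  cell (0,r): −0.099·log₂0.099 = 0.33031
  cell (0,s): −0.169·log₂0.169 = 0.43347
  cell (1,r): −0.072·log₂0.072 = 0.27330
  cell (1,s): −0.660·log₂0.660 = 0.39564
Sum = 1.4327 bits.

1.4327 bits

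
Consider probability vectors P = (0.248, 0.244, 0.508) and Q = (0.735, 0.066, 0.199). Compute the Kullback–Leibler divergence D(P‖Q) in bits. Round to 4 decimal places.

D(P‖Q) = Σ p·log₂(p/q).
  0.248·log₂(0.248/0.735) = -0.38872
  0.244·log₂(0.244/0.066) = 0.46027
  0.508·log₂(0.508/0.199) = 0.68685
D(P‖Q) = 0.7584 bits.

0.7584 bits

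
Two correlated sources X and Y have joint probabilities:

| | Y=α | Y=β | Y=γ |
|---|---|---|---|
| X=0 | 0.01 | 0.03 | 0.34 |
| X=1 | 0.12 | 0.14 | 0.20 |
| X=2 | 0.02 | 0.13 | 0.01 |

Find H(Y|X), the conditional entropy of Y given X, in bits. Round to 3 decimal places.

1.069 bits

Marginals: p(X) = (0.3800, 0.4600, 0.1600), p(Y) = (0.1500, 0.3000, 0.5500).
H(Y|X) = Σ p(X) · H(Y|X=·).
  X=0: p=0.3800, H(Y|X=0) = 0.5709
  X=1: p=0.4600, H(Y|X=1) = 1.5505
  X=2: p=0.1600, H(Y|X=2) = 0.8684
Weighted sum = 1.069 bits.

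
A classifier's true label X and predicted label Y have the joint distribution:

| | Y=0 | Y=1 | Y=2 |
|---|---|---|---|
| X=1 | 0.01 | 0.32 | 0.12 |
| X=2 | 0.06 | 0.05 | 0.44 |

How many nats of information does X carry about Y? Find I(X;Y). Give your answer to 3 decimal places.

0.222 nats

Marginals: p(X) = (0.4500, 0.5500), p(Y) = (0.0700, 0.3700, 0.5600).
I(X;Y) = Σ p(x,y)·ln[p(x,y)/(p(x)p(y))].
  (1,0): 0.01·ln(0.3175) = -0.0115
  (1,1): 0.32·ln(1.9219) = 0.2091
  (1,2): 0.12·ln(0.4762) = -0.0890
  (2,0): 0.06·ln(1.5584) = 0.0266
  (2,1): 0.05·ln(0.2457) = -0.0702
  (2,2): 0.44·ln(1.4286) = 0.1569
Sum = 0.222 nats.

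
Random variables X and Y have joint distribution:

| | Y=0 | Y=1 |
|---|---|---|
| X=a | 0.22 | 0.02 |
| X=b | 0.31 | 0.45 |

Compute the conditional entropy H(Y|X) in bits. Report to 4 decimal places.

Chain rule: H(Y|X) = H(X,Y) − H(X).
Marginals: p(X) = (0.2400, 0.7600), p(Y) = (0.5300, 0.4700).
H(X,Y) = 1.6356 bits; H(X) = 0.7950 bits.
H(Y|X) = 1.6356 − 0.7950 = 0.8406 bits.

0.8406 bits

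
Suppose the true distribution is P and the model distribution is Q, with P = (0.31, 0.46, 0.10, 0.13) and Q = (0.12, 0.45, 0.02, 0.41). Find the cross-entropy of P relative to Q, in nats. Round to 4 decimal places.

1.5317 nats

H(P,Q) = −Σ p·ln q.
  −0.31·ln(0.12) = 0.65728
  −0.46·ln(0.45) = 0.36731
  −0.10·ln(0.02) = 0.39120
  −0.13·ln(0.41) = 0.11591
H(P,Q) = 1.5317 nats.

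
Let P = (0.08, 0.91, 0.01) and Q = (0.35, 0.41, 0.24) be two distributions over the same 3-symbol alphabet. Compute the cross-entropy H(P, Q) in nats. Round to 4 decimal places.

H(P,Q) = −Σ p·ln q.
  −0.08·ln(0.35) = 0.08399
  −0.91·ln(0.41) = 0.81135
  −0.01·ln(0.24) = 0.01427
H(P,Q) = 0.9096 nats.

0.9096 nats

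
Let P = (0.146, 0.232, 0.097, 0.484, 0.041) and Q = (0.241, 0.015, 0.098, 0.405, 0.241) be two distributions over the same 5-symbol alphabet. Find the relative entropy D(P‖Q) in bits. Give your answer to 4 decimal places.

0.8293 bits

D(P‖Q) = Σ p·log₂(p/q).
  0.146·log₂(0.146/0.241) = -0.10557
  0.232·log₂(0.232/0.015) = 0.91665
  0.097·log₂(0.097/0.098) = -0.00144
  0.484·log₂(0.484/0.405) = 0.12443
  0.041·log₂(0.041/0.241) = -0.10477
D(P‖Q) = 0.8293 bits.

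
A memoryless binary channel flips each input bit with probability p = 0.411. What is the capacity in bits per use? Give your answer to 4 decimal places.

0.0230 bits

Binary symmetric channel: C = 1 − h₂(ε) where h₂ is the binary entropy function.
h₂(0.411) = −0.411·log₂0.411 − 0.589·log₂0.589 = 0.9770.
C = 1 − 0.9770 = 0.0230 bits per channel use.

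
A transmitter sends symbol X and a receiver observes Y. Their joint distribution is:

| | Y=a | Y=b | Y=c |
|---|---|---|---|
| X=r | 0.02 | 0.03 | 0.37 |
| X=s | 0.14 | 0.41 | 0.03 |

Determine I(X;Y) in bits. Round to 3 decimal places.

0.583 bits

Marginals: p(X) = (0.4200, 0.5800), p(Y) = (0.1600, 0.4400, 0.4000).
I(X;Y) = H(X) + H(Y) − H(X,Y).
H(X) = 0.9815, H(Y) = 1.4729, H(X,Y) = 1.8716.
I(X;Y) = 0.9815 + 1.4729 − 1.8716 = 0.583 bits.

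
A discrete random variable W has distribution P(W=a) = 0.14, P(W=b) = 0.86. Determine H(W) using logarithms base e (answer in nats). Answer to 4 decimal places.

0.4050 nats

H(W) = −Σ p·ln p.
  −(0.14)·ln(0.14) = 0.27526
  −(0.86)·ln(0.86) = 0.12971
Sum: 0.27526 + 0.12971 = 0.4050 nats.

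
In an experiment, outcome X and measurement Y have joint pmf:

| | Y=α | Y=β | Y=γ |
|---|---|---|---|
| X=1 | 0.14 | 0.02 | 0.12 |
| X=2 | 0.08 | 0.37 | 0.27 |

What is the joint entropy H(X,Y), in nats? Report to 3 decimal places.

H(X,Y) = −Σ p(x,y)·ln p(x,y) over all 6 cells.
  cell (1,α): −0.14·ln0.14 = 0.2753
  cell (1,β): −0.02·ln0.02 = 0.0782
  cell (1,γ): −0.12·ln0.12 = 0.2544
  cell (2,α): −0.08·ln0.08 = 0.2021
  cell (2,β): −0.37·ln0.37 = 0.3679
  cell (2,γ): −0.27·ln0.27 = 0.3535
Sum = 1.531 nats.

1.531 nats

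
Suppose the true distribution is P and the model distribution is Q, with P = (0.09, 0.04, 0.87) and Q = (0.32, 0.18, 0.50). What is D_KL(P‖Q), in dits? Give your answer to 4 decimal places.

0.1336 dits

D(P‖Q) = Σ p·log₁₀(p/q).
  0.09·log₁₀(0.09/0.32) = -0.04958
  0.04·log₁₀(0.04/0.18) = -0.02613
  0.87·log₁₀(0.87/0.50) = 0.20928
D(P‖Q) = 0.1336 dits.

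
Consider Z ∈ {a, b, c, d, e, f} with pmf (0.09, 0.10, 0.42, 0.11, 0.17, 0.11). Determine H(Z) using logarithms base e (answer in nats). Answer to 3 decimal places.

1.598 nats

H(Z) = −Σ p·ln p.
  −(0.09)·ln(0.09) = 0.2167
  −(0.10)·ln(0.10) = 0.2303
  −(0.42)·ln(0.42) = 0.3644
  −(0.11)·ln(0.11) = 0.2428
  −(0.17)·ln(0.17) = 0.3012
  −(0.11)·ln(0.11) = 0.2428
Sum: 0.2167 + 0.2303 + 0.3644 + 0.2428 + 0.3012 + 0.2428 = 1.598 nats.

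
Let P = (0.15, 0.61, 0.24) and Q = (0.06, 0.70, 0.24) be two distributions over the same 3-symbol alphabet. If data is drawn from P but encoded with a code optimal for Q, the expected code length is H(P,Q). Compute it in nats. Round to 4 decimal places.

H(P,Q) = −Σ p·ln q.
  −0.15·ln(0.06) = 0.42201
  −0.61·ln(0.70) = 0.21757
  −0.24·ln(0.24) = 0.34251
H(P,Q) = 0.9821 nats.

0.9821 nats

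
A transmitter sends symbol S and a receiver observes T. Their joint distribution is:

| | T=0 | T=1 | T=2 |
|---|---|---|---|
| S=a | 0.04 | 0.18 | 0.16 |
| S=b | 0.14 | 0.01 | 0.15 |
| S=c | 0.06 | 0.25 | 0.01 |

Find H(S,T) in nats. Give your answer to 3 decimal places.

H(S,T) = −Σ p(x,y)·ln p(x,y) over all 9 cells.
  cell (a,0): −0.04·ln0.04 = 0.1288
  cell (a,1): −0.18·ln0.18 = 0.3087
  cell (a,2): −0.16·ln0.16 = 0.2932
  cell (b,0): −0.14·ln0.14 = 0.2753
  cell (b,1): −0.01·ln0.01 = 0.0461
  cell (b,2): −0.15·ln0.15 = 0.2846
  cell (c,0): −0.06·ln0.06 = 0.1688
  cell (c,1): −0.25·ln0.25 = 0.3466
  cell (c,2): −0.01·ln0.01 = 0.0461
Sum = 1.898 nats.

1.898 nats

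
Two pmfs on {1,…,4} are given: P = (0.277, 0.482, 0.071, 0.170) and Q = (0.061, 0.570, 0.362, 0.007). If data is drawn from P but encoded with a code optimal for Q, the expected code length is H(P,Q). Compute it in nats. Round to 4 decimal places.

1.9613 nats

H(P,Q) = −Σ p·ln q.
  −0.277·ln(0.061) = 0.77474
  −0.482·ln(0.570) = 0.27094
  −0.071·ln(0.362) = 0.07214
  −0.170·ln(0.007) = 0.84351
H(P,Q) = 1.9613 nats.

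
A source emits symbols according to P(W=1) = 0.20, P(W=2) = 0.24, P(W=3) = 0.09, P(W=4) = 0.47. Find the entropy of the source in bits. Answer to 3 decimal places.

1.783 bits

H(W) = −Σ p·log₂ p.
  −(0.20)·log₂(0.20) = 0.4644
  −(0.24)·log₂(0.24) = 0.4941
  −(0.09)·log₂(0.09) = 0.3127
  −(0.47)·log₂(0.47) = 0.5120
Sum: 0.4644 + 0.4941 + 0.3127 + 0.5120 = 1.783 bits.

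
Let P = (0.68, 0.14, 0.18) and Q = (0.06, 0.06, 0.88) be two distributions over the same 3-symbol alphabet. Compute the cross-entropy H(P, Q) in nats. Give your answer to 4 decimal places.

2.3300 nats

H(P,Q) = −Σ p·ln q.
  −0.68·ln(0.06) = 1.91312
  −0.14·ln(0.06) = 0.39388
  −0.18·ln(0.88) = 0.02301
H(P,Q) = 2.3300 nats.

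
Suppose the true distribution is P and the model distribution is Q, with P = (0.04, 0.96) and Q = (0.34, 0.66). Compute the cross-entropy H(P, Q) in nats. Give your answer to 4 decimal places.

H(P,Q) = −Σ p·ln q.
  −0.04·ln(0.34) = 0.04315
  −0.96·ln(0.66) = 0.39889
H(P,Q) = 0.4420 nats.

0.4420 nats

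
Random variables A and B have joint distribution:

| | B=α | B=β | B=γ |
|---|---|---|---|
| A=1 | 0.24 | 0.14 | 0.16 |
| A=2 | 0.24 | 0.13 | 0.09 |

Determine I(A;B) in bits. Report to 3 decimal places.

0.010 bits

Marginals: p(A) = (0.5400, 0.4600), p(B) = (0.4800, 0.2700, 0.2500).
I(A;B) = H(A) + H(B) − H(A,B).
H(A) = 0.9954, H(B) = 1.5183, H(A,B) = 2.5037.
I(A;B) = 0.9954 + 1.5183 − 2.5037 = 0.010 bits.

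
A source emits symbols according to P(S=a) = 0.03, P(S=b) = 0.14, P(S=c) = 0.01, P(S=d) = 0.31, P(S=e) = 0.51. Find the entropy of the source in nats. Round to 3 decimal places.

H(S) = −Σ p·ln p.
  −(0.03)·ln(0.03) = 0.1052
  −(0.14)·ln(0.14) = 0.2753
  −(0.01)·ln(0.01) = 0.0461
  −(0.31)·ln(0.31) = 0.3631
  −(0.51)·ln(0.51) = 0.3434
Sum: 0.1052 + 0.2753 + 0.0461 + 0.3631 + 0.3434 = 1.133 nats.

1.133 nats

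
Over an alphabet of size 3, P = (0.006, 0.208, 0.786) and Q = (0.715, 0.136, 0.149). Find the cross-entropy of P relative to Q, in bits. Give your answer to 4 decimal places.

H(P,Q) = −Σ p·log₂ q.
  −0.006·log₂(0.715) = 0.00290
  −0.208·log₂(0.136) = 0.59869
  −0.786·log₂(0.149) = 2.15884
H(P,Q) = 2.7604 bits.

2.7604 bits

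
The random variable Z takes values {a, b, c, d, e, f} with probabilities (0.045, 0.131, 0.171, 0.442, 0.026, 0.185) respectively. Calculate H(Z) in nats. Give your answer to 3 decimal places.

H(Z) = −Σ p·ln p.
  −(0.045)·ln(0.045) = 0.1395
  −(0.131)·ln(0.131) = 0.2663
  −(0.171)·ln(0.171) = 0.3020
  −(0.442)·ln(0.442) = 0.3609
  −(0.026)·ln(0.026) = 0.0949
  −(0.185)·ln(0.185) = 0.3122
Sum: 0.1395 + 0.2663 + 0.3020 + 0.3609 + 0.0949 + 0.3122 = 1.476 nats.

1.476 nats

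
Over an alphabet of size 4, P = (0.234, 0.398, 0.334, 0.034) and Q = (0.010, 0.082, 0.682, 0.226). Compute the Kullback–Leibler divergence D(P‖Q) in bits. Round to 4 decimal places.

1.5345 bits

D(P‖Q) = Σ p·log₂(p/q).
  0.234·log₂(0.234/0.010) = 1.06433
  0.398·log₂(0.398/0.082) = 0.90707
  0.334·log₂(0.334/0.682) = -0.34399
  0.034·log₂(0.034/0.226) = -0.09291
D(P‖Q) = 1.5345 bits.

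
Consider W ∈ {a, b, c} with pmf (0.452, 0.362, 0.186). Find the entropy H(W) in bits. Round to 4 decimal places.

1.4998 bits

H(W) = −Σ p·log₂ p.
  −(0.452)·log₂(0.452) = 0.51781
  −(0.362)·log₂(0.362) = 0.53067
  −(0.186)·log₂(0.186) = 0.45135
Sum: 0.51781 + 0.53067 + 0.45135 = 1.4998 bits.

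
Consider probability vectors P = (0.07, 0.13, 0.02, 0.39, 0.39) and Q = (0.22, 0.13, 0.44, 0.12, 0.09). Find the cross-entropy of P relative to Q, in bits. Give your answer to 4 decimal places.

3.1070 bits

H(P,Q) = −Σ p·log₂ q.
  −0.07·log₂(0.22) = 0.15291
  −0.13·log₂(0.13) = 0.38264
  −0.02·log₂(0.44) = 0.02369
  −0.39·log₂(0.12) = 1.19297
  −0.39·log₂(0.09) = 1.35483
H(P,Q) = 3.1070 bits.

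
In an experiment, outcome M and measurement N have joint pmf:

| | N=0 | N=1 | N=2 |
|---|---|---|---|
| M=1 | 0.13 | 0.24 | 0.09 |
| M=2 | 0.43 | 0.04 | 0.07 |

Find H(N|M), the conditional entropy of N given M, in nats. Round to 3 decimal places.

0.812 nats

Marginals: p(M) = (0.4600, 0.5400), p(N) = (0.5600, 0.2800, 0.1600).
H(N|M) = Σ p(M) · H(N|M=·).
  M=1: p=0.4600, H(N|M=1) = 1.0158
  M=2: p=0.5400, H(N|M=2) = 0.6390
Weighted sum = 0.812 nats.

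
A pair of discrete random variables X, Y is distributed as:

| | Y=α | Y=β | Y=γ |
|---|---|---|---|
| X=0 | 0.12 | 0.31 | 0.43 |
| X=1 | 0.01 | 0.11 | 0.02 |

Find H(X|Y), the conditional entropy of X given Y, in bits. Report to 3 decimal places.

Marginals: p(X) = (0.8600, 0.1400), p(Y) = (0.1300, 0.4200, 0.4500).
H(X|Y) = Σ p(Y) · H(X|Y=·).
  Y=α: p=0.1300, H(X|Y=α) = 0.3912
  Y=β: p=0.4200, H(X|Y=β) = 0.8296
  Y=γ: p=0.4500, H(X|Y=γ) = 0.2623
Weighted sum = 0.517 bits.

0.517 bits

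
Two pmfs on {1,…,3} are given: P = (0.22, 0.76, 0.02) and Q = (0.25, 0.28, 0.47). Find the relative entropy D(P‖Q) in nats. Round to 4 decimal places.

0.6676 nats

D(P‖Q) = Σ p·ln(p/q).
  0.22·ln(0.22/0.25) = -0.02812
  0.76·ln(0.76/0.28) = 0.75888
  0.02·ln(0.02/0.47) = -0.06314
D(P‖Q) = 0.6676 nats.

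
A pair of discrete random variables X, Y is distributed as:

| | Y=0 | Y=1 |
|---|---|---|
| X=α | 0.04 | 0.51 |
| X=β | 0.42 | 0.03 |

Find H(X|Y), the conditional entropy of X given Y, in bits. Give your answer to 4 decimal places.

0.3632 bits

Chain rule: H(X|Y) = H(X,Y) − H(Y).
Marginals: p(X) = (0.5500, 0.4500), p(Y) = (0.4600, 0.5400).
H(X,Y) = 1.3586 bits; H(Y) = 0.9954 bits.
H(X|Y) = 1.3586 − 0.9954 = 0.3632 bits.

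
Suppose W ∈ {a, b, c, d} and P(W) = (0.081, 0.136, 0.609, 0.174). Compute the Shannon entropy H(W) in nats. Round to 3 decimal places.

1.081 nats

H(W) = −Σ p·ln p.
  −(0.081)·ln(0.081) = 0.2036
  −(0.136)·ln(0.136) = 0.2713
  −(0.609)·ln(0.609) = 0.3020
  −(0.174)·ln(0.174) = 0.3043
Sum: 0.2036 + 0.2713 + 0.3020 + 0.3043 = 1.081 nats.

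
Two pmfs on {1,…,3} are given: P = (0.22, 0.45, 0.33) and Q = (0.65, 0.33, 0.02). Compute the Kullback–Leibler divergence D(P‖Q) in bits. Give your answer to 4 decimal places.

D(P‖Q) = Σ p·log₂(p/q).
  0.22·log₂(0.22/0.65) = -0.34385
  0.45·log₂(0.45/0.33) = 0.20136
  0.33·log₂(0.33/0.02) = 1.33465
D(P‖Q) = 1.1922 bits.

1.1922 bits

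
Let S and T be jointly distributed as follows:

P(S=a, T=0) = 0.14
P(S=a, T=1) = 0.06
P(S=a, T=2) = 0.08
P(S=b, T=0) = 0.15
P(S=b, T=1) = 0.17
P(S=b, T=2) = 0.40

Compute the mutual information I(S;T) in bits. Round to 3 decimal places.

Marginals: p(S) = (0.2800, 0.7200), p(T) = (0.2900, 0.2300, 0.4800).
I(S;T) = Σ p(x,y)·log₂[p(x,y)/(p(x)p(y))].
  (a,0): 0.14·log₂(1.7241) = 0.1100
  (a,1): 0.06·log₂(0.9317) = -0.0061
  (a,2): 0.08·log₂(0.5952) = -0.0599
  (b,0): 0.15·log₂(0.7184) = -0.0716
  (b,1): 0.17·log₂(1.0266) = 0.0064
  (b,2): 0.40·log₂(1.1574) = 0.0844
Sum = 0.063 bits.

0.063 bits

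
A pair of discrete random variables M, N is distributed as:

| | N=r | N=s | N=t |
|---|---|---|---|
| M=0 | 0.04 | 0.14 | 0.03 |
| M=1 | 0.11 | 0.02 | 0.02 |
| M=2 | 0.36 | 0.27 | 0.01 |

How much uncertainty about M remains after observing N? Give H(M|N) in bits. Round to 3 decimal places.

Marginals: p(M) = (0.2100, 0.1500, 0.6400), p(N) = (0.5100, 0.4300, 0.0600).
H(M|N) = Σ p(N) · H(M|N=·).
  N=r: p=0.5100, H(M|N=r) = 1.1201
  N=s: p=0.4300, H(M|N=s) = 1.1545
  N=t: p=0.0600, H(M|N=t) = 1.4591
Weighted sum = 1.155 bits.

1.155 bits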